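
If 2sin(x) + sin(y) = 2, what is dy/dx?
Differentiate the relation implicitly: treat y = y(x) and apply the chain rule, so every y-derivative picks up a y' = dy/dx factor.

With everything moved to the left-hand side, differentiate term by term:
  d/dx[2sin(x)] = 2cos(x)
  d/dx[sin(y)] = y'·cos(y)
  d/dx[-2] = 0

Separating the contributions that come from x directly and those that come through y:
  without y':      2cos(x)
  multiplying y':  cos(y)

so (2cos(x)) + (cos(y))·y' = 0, and therefore
  dy/dx = -(2cos(x))/(cos(y)) = -2cos(x)/cos(y)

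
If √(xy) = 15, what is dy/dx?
Take d/dx of both sides. Since y is implicitly a function of x, the chain rule attaches a y' = dy/dx factor whenever we differentiate through y.

Set F(x, y) = (left side) − (right side), so the curve is F = 0. Differentiating each term of F:
  d/dx[√(xy)] = √(xy)(x·y'/2 + y/2)/(xy)
  d/dx[-15] = 0

Collecting, the y'-free part is the partial derivative in x and the y' coefficient is the partial derivative in y:
  ∂F/∂x = √(xy)/(2x)
  ∂F/∂y = √(xy)/(2y)

so d/dx[F(x, y(x))] = ∂F/∂x + (∂F/∂y)·y' = 0. Rearranging,
  dy/dx = -(∂F/∂x)/(∂F/∂y) = -(√(xy)/(2x))/(√(xy)/(2y)) = -y/x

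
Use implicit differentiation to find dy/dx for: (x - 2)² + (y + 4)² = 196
Differentiate both sides with respect to x, treating y as y(x). By the chain rule, any term containing y contributes a factor of y' = dy/dx when we differentiate it.

Move every term to one side and write the relation as F(x, y) = 0. Term by term,
  d/dx[(x - 2)^2] = 2x - 4
  d/dx[(y + 4)^2] = 2·y'(y + 4)
  d/dx[-196] = 0

The pieces without y' make up ∂F/∂x and the coefficient of y' is ∂F/∂y:
  ∂F/∂x = 2x - 4,
  ∂F/∂y = 2y + 8.

Since d/dx[F] = ∂F/∂x + (∂F/∂y)·y' = 0, solve for y':
  (∂F/∂y)·y' = -∂F/∂x
  dy/dx = -(∂F/∂x)/(∂F/∂y) = -(2x - 4)/(2y + 8) = (2 - x)/(y + 4)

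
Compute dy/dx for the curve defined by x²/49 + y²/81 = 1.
Apply d/dx to both sides, remembering that y depends on x. Each occurrence of y therefore brings in a y' = dy/dx via the chain rule.

With F(x, y) equal to the left-hand side minus the right, differentiate F term by term:
  d/dx[x^2/49] = 2x/49
  d/dx[y^2/81] = 2y·y'/81
  d/dx[-1] = 0
Adding these up, d/dx[F] = 0 becomes
  (2x/49) + (2y/81)·y' = 0,
so isolating y',
  dy/dx = -(2x/49)/(2y/81) = -81x/(49y)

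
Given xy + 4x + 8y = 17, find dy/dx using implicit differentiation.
Differentiate both sides with respect to x, treating y as y(x). By the chain rule, any term containing y contributes a factor of y' = dy/dx when we differentiate it.

Move every term to one side and write the relation as F(x, y) = 0. Term by term,
  d/dx[xy] = x·y' + y
  d/dx[4x] = 4
  d/dx[8y] = 8·y'
  d/dx[-17] = 0

The pieces without y' make up ∂F/∂x and the coefficient of y' is ∂F/∂y:
  ∂F/∂x = y + 4,
  ∂F/∂y = x + 8.

Since d/dx[F] = ∂F/∂x + (∂F/∂y)·y' = 0, solve for y':
  (∂F/∂y)·y' = -∂F/∂x
  dy/dx = -(∂F/∂x)/(∂F/∂y) = -(y + 4)/(x + 8) = (-y - 4)/(x + 8)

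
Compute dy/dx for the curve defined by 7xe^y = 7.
Differentiate the relation implicitly: treat y = y(x) and apply the chain rule, so every y-derivative picks up a y' = dy/dx factor.

With everything moved to the left-hand side, differentiate term by term:
  d/dx[7x·e^(y)] = 7x·y'·e^(y) + 7e^(y)
  d/dx[-7] = 0

Separating the contributions that come from x directly and those that come through y:
  without y':      7e^(y)
  multiplying y':  7x·e^(y)

so (7e^(y)) + (7x·e^(y))·y' = 0, and therefore
  dy/dx = -(7e^(y))/(7x·e^(y)) = -1/x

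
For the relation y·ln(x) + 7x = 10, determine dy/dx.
Take d/dx of both sides. Since y is implicitly a function of x, the chain rule attaches a y' = dy/dx factor whenever we differentiate through y.

Set F(x, y) = (left side) − (right side), so the curve is F = 0. Differentiating each term of F:
  d/dx[7x] = 7
  d/dx[y·ln(x)] = y'·ln(x) + y/x
  d/dx[-10] = 0

Collecting, the y'-free part is the partial derivative in x and the y' coefficient is the partial derivative in y:
  ∂F/∂x = 7 + y/x
  ∂F/∂y = ln(x)

so d/dx[F(x, y(x))] = ∂F/∂x + (∂F/∂y)·y' = 0. Rearranging,
  dy/dx = -(∂F/∂x)/(∂F/∂y) = -(7 + y/x)/(ln(x))
        = -((7x + y)/x)/(ln(x)) = (-7x - y)/(x·ln(x))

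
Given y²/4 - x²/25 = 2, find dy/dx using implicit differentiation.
Take d/dx of both sides. Since y is implicitly a function of x, the chain rule attaches a y' = dy/dx factor whenever we differentiate through y.

Set F(x, y) = (left side) − (right side), so the curve is F = 0. Differentiating each term of F:
  d/dx[-x^2/25] = -2x/25
  d/dx[y^2/4] = y·y'/2
  d/dx[-2] = 0

Collecting, the y'-free part is the partial derivative in x and the y' coefficient is the partial derivative in y:
  ∂F/∂x = -2x/25
  ∂F/∂y = y/2

so d/dx[F(x, y(x))] = ∂F/∂x + (∂F/∂y)·y' = 0. Rearranging,
  dy/dx = -(∂F/∂x)/(∂F/∂y) = -(-2x/25)/(y/2) = 4x/(25y)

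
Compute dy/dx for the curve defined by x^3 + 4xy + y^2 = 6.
Take d/dx of both sides. Since y is implicitly a function of x, the chain rule attaches a y' = dy/dx factor whenever we differentiate through y.

Set F(x, y) = (left side) − (right side), so the curve is F = 0. Differentiating each term of F:
  d/dx[x^3] = 3x^2
  d/dx[4xy] = 4x·y' + 4y
  d/dx[y^2] = 2y·y'
  d/dx[-6] = 0

Collecting, the y'-free part is the partial derivative in x and the y' coefficient is the partial derivative in y:
  ∂F/∂x = 3x^2 + 4y
  ∂F/∂y = 4x + 2y

so d/dx[F(x, y(x))] = ∂F/∂x + (∂F/∂y)·y' = 0. Rearranging,
  dy/dx = -(∂F/∂x)/(∂F/∂y) = -(3x^2 + 4y)/(4x + 2y) = (-3x^2 - 4y)/(2(2x + y))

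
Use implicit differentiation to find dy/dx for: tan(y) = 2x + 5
Apply d/dx to both sides, remembering that y depends on x. Each occurrence of y therefore brings in a y' = dy/dx via the chain rule.

With F(x, y) equal to the left-hand side minus the right, differentiate F term by term:
  d/dx[-2x] = -2
  d/dx[tan(y)] = y'(tan(y)^2 + 1)
  d/dx[-5] = 0
Adding these up, d/dx[F] = 0 becomes
  (-2) + (tan(y)^2 + 1)·y' = 0,
so isolating y',
  dy/dx = -(-2)/(tan(y)^2 + 1) = 2cos(y)^2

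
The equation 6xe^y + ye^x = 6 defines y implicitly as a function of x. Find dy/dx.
Apply d/dx to both sides, remembering that y depends on x. Each occurrence of y therefore brings in a y' = dy/dx via the chain rule.

With F(x, y) equal to the left-hand side minus the right, differentiate F term by term:
  d/dx[6x·e^(y)] = 6x·y'·e^(y) + 6e^(y)
  d/dx[y·e^(x)] = y·e^(x) + y'·e^(x)
  d/dx[-6] = 0
Adding these up, d/dx[F] = 0 becomes
  (y·e^(x) + 6e^(y)) + (6x·e^(y) + e^(x))·y' = 0,
so isolating y',
  dy/dx = -(y·e^(x) + 6e^(y))/(6x·e^(y) + e^(x)) = (-y·e^(x) - 6e^(y))/(6x·e^(y) + e^(x))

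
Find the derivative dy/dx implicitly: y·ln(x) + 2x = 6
Differentiate the relation implicitly: treat y = y(x) and apply the chain rule, so every y-derivative picks up a y' = dy/dx factor.

With everything moved to the left-hand side, differentiate term by term:
  d/dx[2x] = 2
  d/dx[y·ln(x)] = y'·ln(x) + y/x
  d/dx[-6] = 0

Separating the contributions that come from x directly and those that come through y:
  without y':      2 + y/x
  multiplying y':  ln(x)

so (2 + y/x) + (ln(x))·y' = 0, and therefore
  dy/dx = -(2 + y/x)/(ln(x))
        = -((2x + y)/x)/(ln(x)) = (-2x - y)/(x·ln(x))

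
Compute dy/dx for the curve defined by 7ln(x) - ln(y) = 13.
Apply d/dx to both sides, remembering that y depends on x. Each occurrence of y therefore brings in a y' = dy/dx via the chain rule.

With F(x, y) equal to the left-hand side minus the right, differentiate F term by term:
  d/dx[7ln(x)] = 7/x
  d/dx[-ln(y)] = -y'/y
  d/dx[-13] = 0
Adding these up, d/dx[F] = 0 becomes
  (7/x) + (-1/y)·y' = 0,
so isolating y',
  dy/dx = -(7/x)/(-1/y) = 7y/x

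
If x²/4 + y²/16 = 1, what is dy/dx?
Apply d/dx to both sides, remembering that y depends on x. Each occurrence of y therefore brings in a y' = dy/dx via the chain rule.

With F(x, y) equal to the left-hand side minus the right, differentiate F term by term:
  d/dx[x^2/4] = x/2
  d/dx[y^2/16] = y·y'/8
  d/dx[-1] = 0
Adding these up, d/dx[F] = 0 becomes
  (x/2) + (y/8)·y' = 0,
so isolating y',
  dy/dx = -(x/2)/(y/8) = -4x/y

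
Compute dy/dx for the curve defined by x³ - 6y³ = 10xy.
Apply d/dx to both sides, remembering that y depends on x. Each occurrence of y therefore brings in a y' = dy/dx via the chain rule.

With F(x, y) equal to the left-hand side minus the right, differentiate F term by term:
  d/dx[x^3] = 3x^2
  d/dx[-10xy] = -10x·y' - 10y
  d/dx[-6y^3] = -18y^2·y'
Adding these up, d/dx[F] = 0 becomes
  (3x^2 - 10y) + (-10x - 18y^2)·y' = 0,
so isolating y',
  dy/dx = -(3x^2 - 10y)/(-10x - 18y^2) = (3x^2 - 10y)/(2(5x + 9y^2))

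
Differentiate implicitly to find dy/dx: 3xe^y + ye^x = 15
Apply d/dx to both sides, remembering that y depends on x. Each occurrence of y therefore brings in a y' = dy/dx via the chain rule.

With F(x, y) equal to the left-hand side minus the right, differentiate F term by term:
  d/dx[3x·e^(y)] = 3x·y'·e^(y) + 3e^(y)
  d/dx[y·e^(x)] = y·e^(x) + y'·e^(x)
  d/dx[-15] = 0
Adding these up, d/dx[F] = 0 becomes
  (y·e^(x) + 3e^(y)) + (3x·e^(y) + e^(x))·y' = 0,
so isolating y',
  dy/dx = -(y·e^(x) + 3e^(y))/(3x·e^(y) + e^(x)) = (-y·e^(x) - 3e^(y))/(3x·e^(y) + e^(x))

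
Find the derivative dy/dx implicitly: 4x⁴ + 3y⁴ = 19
Apply d/dx to both sides, remembering that y depends on x. Each occurrence of y therefore brings in a y' = dy/dx via the chain rule.

With F(x, y) equal to the left-hand side minus the right, differentiate F term by term:
  d/dx[4x^4] = 16x^3
  d/dx[3y^4] = 12y^3·y'
  d/dx[-19] = 0
Adding these up, d/dx[F] = 0 becomes
  (16x^3) + (12y^3)·y' = 0,
so isolating y',
  dy/dx = -(16x^3)/(12y^3) = -4x^3/(3y^3)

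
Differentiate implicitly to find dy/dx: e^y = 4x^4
Differentiate both sides with respect to x, treating y as y(x). By the chain rule, any term containing y contributes a factor of y' = dy/dx when we differentiate it.

Move every term to one side and write the relation as F(x, y) = 0. Term by term,
  d/dx[-4x^4] = -16x^3
  d/dx[e^(y)] = y'·e^(y)

The pieces without y' make up ∂F/∂x and the coefficient of y' is ∂F/∂y:
  ∂F/∂x = -16x^3,
  ∂F/∂y = e^(y).

Since d/dx[F] = ∂F/∂x + (∂F/∂y)·y' = 0, solve for y':
  (∂F/∂y)·y' = -∂F/∂x
  dy/dx = -(∂F/∂x)/(∂F/∂y) = -(-16x^3)/(e^(y)) = 16x^3e^(-y)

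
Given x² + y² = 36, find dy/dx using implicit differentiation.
Take d/dx of both sides. Since y is implicitly a function of x, the chain rule attaches a y' = dy/dx factor whenever we differentiate through y.

Set F(x, y) = (left side) − (right side), so the curve is F = 0. Differentiating each term of F:
  d/dx[x^2] = 2x
  d/dx[y^2] = 2y·y'
  d/dx[-36] = 0

Collecting, the y'-free part is the partial derivative in x and the y' coefficient is the partial derivative in y:
  ∂F/∂x = 2x
  ∂F/∂y = 2y

so d/dx[F(x, y(x))] = ∂F/∂x + (∂F/∂y)·y' = 0. Rearranging,
  dy/dx = -(∂F/∂x)/(∂F/∂y) = -(2x)/(2y) = -x/y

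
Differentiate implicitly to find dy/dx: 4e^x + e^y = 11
Differentiate both sides with respect to x, treating y as y(x). By the chain rule, any term containing y contributes a factor of y' = dy/dx when we differentiate it.

Move every term to one side and write the relation as F(x, y) = 0. Term by term,
  d/dx[4e^(x)] = 4e^(x)
  d/dx[e^(y)] = y'·e^(y)
  d/dx[-11] = 0

The pieces without y' make up ∂F/∂x and the coefficient of y' is ∂F/∂y:
  ∂F/∂x = 4e^(x),
  ∂F/∂y = e^(y).

Since d/dx[F] = ∂F/∂x + (∂F/∂y)·y' = 0, solve for y':
  (∂F/∂y)·y' = -∂F/∂x
  dy/dx = -(∂F/∂x)/(∂F/∂y) = -(4e^(x))/(e^(y)) = -4e^(x - y)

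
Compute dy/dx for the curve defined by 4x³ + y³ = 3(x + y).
Differentiate the relation implicitly: treat y = y(x) and apply the chain rule, so every y-derivative picks up a y' = dy/dx factor.

With everything moved to the left-hand side, differentiate term by term:
  d/dx[4x^3] = 12x^2
  d/dx[-3x] = -3
  d/dx[y^3] = 3y^2·y'
  d/dx[-3y] = -3·y'

Separating the contributions that come from x directly and those that come through y:
  without y':      12x^2 - 3
  multiplying y':  3y^2 - 3

so (12x^2 - 3) + (3y^2 - 3)·y' = 0, and therefore
  dy/dx = -(12x^2 - 3)/(3y^2 - 3) = (1 - 4x^2)/(y^2 - 1)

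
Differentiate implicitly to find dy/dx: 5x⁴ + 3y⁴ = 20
Take d/dx of both sides. Since y is implicitly a function of x, the chain rule attaches a y' = dy/dx factor whenever we differentiate through y.

Set F(x, y) = (left side) − (right side), so the curve is F = 0. Differentiating each term of F:
  d/dx[5x^4] = 20x^3
  d/dx[3y^4] = 12y^3·y'
  d/dx[-20] = 0

Collecting, the y'-free part is the partial derivative in x and the y' coefficient is the partial derivative in y:
  ∂F/∂x = 20x^3
  ∂F/∂y = 12y^3

so d/dx[F(x, y(x))] = ∂F/∂x + (∂F/∂y)·y' = 0. Rearranging,
  dy/dx = -(∂F/∂x)/(∂F/∂y) = -(20x^3)/(12y^3) = -5x^3/(3y^3)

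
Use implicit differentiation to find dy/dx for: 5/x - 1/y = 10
Differentiate the relation implicitly: treat y = y(x) and apply the chain rule, so every y-derivative picks up a y' = dy/dx factor.

With everything moved to the left-hand side, differentiate term by term:
  d/dx[-1/y] = y'/y^2
  d/dx[5/x] = -5/x^2
  d/dx[-10] = 0

Separating the contributions that come from x directly and those that come through y:
  without y':      -5/x^2
  multiplying y':  y^(-2)

so (-5/x^2) + (y^(-2))·y' = 0, and therefore
  dy/dx = -(-5/x^2)/(y^(-2)) = 5y^2/x^2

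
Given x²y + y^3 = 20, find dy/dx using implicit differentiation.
Take d/dx of both sides. Since y is implicitly a function of x, the chain rule attaches a y' = dy/dx factor whenever we differentiate through y.

Set F(x, y) = (left side) − (right side), so the curve is F = 0. Differentiating each term of F:
  d/dx[x^2y] = x^2·y' + 2xy
  d/dx[y^3] = 3y^2·y'
  d/dx[-20] = 0

Collecting, the y'-free part is the partial derivative in x and the y' coefficient is the partial derivative in y:
  ∂F/∂x = 2xy
  ∂F/∂y = x^2 + 3y^2

so d/dx[F(x, y(x))] = ∂F/∂x + (∂F/∂y)·y' = 0. Rearranging,
  dy/dx = -(∂F/∂x)/(∂F/∂y) = -(2xy)/(x^2 + 3y^2) = -2xy/(x^2 + 3y^2)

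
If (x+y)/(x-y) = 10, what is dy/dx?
Differentiate both sides with respect to x, treating y as y(x). By the chain rule, any term containing y contributes a factor of y' = dy/dx when we differentiate it.

Move every term to one side and write the relation as F(x, y) = 0. Term by term,
  d/dx[(x + y)/(x - y)] = (y' + 1)/(x - y) + (x + y)(y' - 1)/(x - y)^2
  d/dx[-10] = 0

The pieces without y' make up ∂F/∂x and the coefficient of y' is ∂F/∂y:
  ∂F/∂x = 1/(x - y) - (x + y)/(x - y)^2,
  ∂F/∂y = 1/(x - y) + (x + y)/(x - y)^2.

Since d/dx[F] = ∂F/∂x + (∂F/∂y)·y' = 0, solve for y':
  (∂F/∂y)·y' = -∂F/∂x
  dy/dx = -(∂F/∂x)/(∂F/∂y) = -(1/(x - y) - (x + y)/(x - y)^2)/(1/(x - y) + (x + y)/(x - y)^2)
        = -(-2y/(x - y)^2)/(2x/(x - y)^2) = y/x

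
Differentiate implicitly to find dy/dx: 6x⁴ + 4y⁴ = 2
Differentiate the relation implicitly: treat y = y(x) and apply the chain rule, so every y-derivative picks up a y' = dy/dx factor.

With everything moved to the left-hand side, differentiate term by term:
  d/dx[6x^4] = 24x^3
  d/dx[4y^4] = 16y^3·y'
  d/dx[-2] = 0

Separating the contributions that come from x directly and those that come through y:
  without y':      24x^3
  multiplying y':  16y^3

so (24x^3) + (16y^3)·y' = 0, and therefore
  dy/dx = -(24x^3)/(16y^3) = -3x^3/(2y^3)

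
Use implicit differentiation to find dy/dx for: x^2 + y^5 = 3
Apply d/dx to both sides, remembering that y depends on x. Each occurrence of y therefore brings in a y' = dy/dx via the chain rule.

With F(x, y) equal to the left-hand side minus the right, differentiate F term by term:
  d/dx[x^2] = 2x
  d/dx[y^5] = 5y^4·y'
  d/dx[-3] = 0
Adding these up, d/dx[F] = 0 becomes
  (2x) + (5y^4)·y' = 0,
so isolating y',
  dy/dx = -(2x)/(5y^4) = -2x/(5y^4)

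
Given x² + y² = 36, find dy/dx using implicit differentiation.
Take d/dx of both sides. Since y is implicitly a function of x, the chain rule attaches a y' = dy/dx factor whenever we differentiate through y.

Set F(x, y) = (left side) − (right side), so the curve is F = 0. Differentiating each term of F:
  d/dx[x^2] = 2x
  d/dx[y^2] = 2y·y'
  d/dx[-36] = 0

Collecting, the y'-free part is the partial derivative in x and the y' coefficient is the partial derivative in y:
  ∂F/∂x = 2x
  ∂F/∂y = 2y

so d/dx[F(x, y(x))] = ∂F/∂x + (∂F/∂y)·y' = 0. Rearranging,
  dy/dx = -(∂F/∂x)/(∂F/∂y) = -(2x)/(2y) = -x/y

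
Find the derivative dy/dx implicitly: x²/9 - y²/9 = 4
Take d/dx of both sides. Since y is implicitly a function of x, the chain rule attaches a y' = dy/dx factor whenever we differentiate through y.

Set F(x, y) = (left side) − (right side), so the curve is F = 0. Differentiating each term of F:
  d/dx[x^2/9] = 2x/9
  d/dx[-y^2/9] = -2y·y'/9
  d/dx[-4] = 0

Collecting, the y'-free part is the partial derivative in x and the y' coefficient is the partial derivative in y:
  ∂F/∂x = 2x/9
  ∂F/∂y = -2y/9

so d/dx[F(x, y(x))] = ∂F/∂x + (∂F/∂y)·y' = 0. Rearranging,
  dy/dx = -(∂F/∂x)/(∂F/∂y) = -(2x/9)/(-2y/9) = x/y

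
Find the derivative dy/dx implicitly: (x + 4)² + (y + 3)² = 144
Differentiate the relation implicitly: treat y = y(x) and apply the chain rule, so every y-derivative picks up a y' = dy/dx factor.

With everything moved to the left-hand side, differentiate term by term:
  d/dx[(x + 4)^2] = 2x + 8
  d/dx[(y + 3)^2] = 2·y'(y + 3)
  d/dx[-144] = 0

Separating the contributions that come from x directly and those that come through y:
  without y':      2x + 8
  multiplying y':  2y + 6

so (2x + 8) + (2y + 6)·y' = 0, and therefore
  dy/dx = -(2x + 8)/(2y + 6) = (-x - 4)/(y + 3)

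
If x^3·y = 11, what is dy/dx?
Apply d/dx to both sides, remembering that y depends on x. Each occurrence of y therefore brings in a y' = dy/dx via the chain rule.

With F(x, y) equal to the left-hand side minus the right, differentiate F term by term:
  d/dx[x^3y] = x^3·y' + 3x^2y
  d/dx[-11] = 0
Adding these up, d/dx[F] = 0 becomes
  (3x^2y) + (x^3)·y' = 0,
so isolating y',
  dy/dx = -(3x^2y)/(x^3) = -3y/x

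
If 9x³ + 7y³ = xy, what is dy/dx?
Apply d/dx to both sides, remembering that y depends on x. Each occurrence of y therefore brings in a y' = dy/dx via the chain rule.

With F(x, y) equal to the left-hand side minus the right, differentiate F term by term:
  d/dx[9x^3] = 27x^2
  d/dx[-xy] = -x·y' - y
  d/dx[7y^3] = 21y^2·y'
Adding these up, d/dx[F] = 0 becomes
  (27x^2 - y) + (-x + 21y^2)·y' = 0,
so isolating y',
  dy/dx = -(27x^2 - y)/(-x + 21y^2) = (27x^2 - y)/(x - 21y^2)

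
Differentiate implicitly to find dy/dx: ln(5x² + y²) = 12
Differentiate both sides with respect to x, treating y as y(x). By the chain rule, any term containing y contributes a factor of y' = dy/dx when we differentiate it.

Move every term to one side and write the relation as F(x, y) = 0. Term by term,
  d/dx[ln(5x^2 + y^2)] = (10x + 2y·y')/(5x^2 + y^2)
  d/dx[-12] = 0

The pieces without y' make up ∂F/∂x and the coefficient of y' is ∂F/∂y:
  ∂F/∂x = 10x/(5x^2 + y^2),
  ∂F/∂y = 2y/(5x^2 + y^2).

Since d/dx[F] = ∂F/∂x + (∂F/∂y)·y' = 0, solve for y':
  (∂F/∂y)·y' = -∂F/∂x
  dy/dx = -(∂F/∂x)/(∂F/∂y) = -(10x/(5x^2 + y^2))/(2y/(5x^2 + y^2)) = -5x/y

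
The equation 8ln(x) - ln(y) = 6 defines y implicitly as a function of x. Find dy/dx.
Differentiate the relation implicitly: treat y = y(x) and apply the chain rule, so every y-derivative picks up a y' = dy/dx factor.

With everything moved to the left-hand side, differentiate term by term:
  d/dx[8ln(x)] = 8/x
  d/dx[-ln(y)] = -y'/y
  d/dx[-6] = 0

Separating the contributions that come from x directly and those that come through y:
  without y':      8/x
  multiplying y':  -1/y

so (8/x) + (-1/y)·y' = 0, and therefore
  dy/dx = -(8/x)/(-1/y) = 8y/x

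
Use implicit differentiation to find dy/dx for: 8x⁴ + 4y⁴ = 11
Take d/dx of both sides. Since y is implicitly a function of x, the chain rule attaches a y' = dy/dx factor whenever we differentiate through y.

Set F(x, y) = (left side) − (right side), so the curve is F = 0. Differentiating each term of F:
  d/dx[8x^4] = 32x^3
  d/dx[4y^4] = 16y^3·y'
  d/dx[-11] = 0

Collecting, the y'-free part is the partial derivative in x and the y' coefficient is the partial derivative in y:
  ∂F/∂x = 32x^3
  ∂F/∂y = 16y^3

so d/dx[F(x, y(x))] = ∂F/∂x + (∂F/∂y)·y' = 0. Rearranging,
  dy/dx = -(∂F/∂x)/(∂F/∂y) = -(32x^3)/(16y^3) = -2x^3/y^3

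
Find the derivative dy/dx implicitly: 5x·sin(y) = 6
Differentiate both sides with respect to x, treating y as y(x). By the chain rule, any term containing y contributes a factor of y' = dy/dx when we differentiate it.

Move every term to one side and write the relation as F(x, y) = 0. Term by term,
  d/dx[5x·sin(y)] = 5x·y'·cos(y) + 5sin(y)
  d/dx[-6] = 0

The pieces without y' make up ∂F/∂x and the coefficient of y' is ∂F/∂y:
  ∂F/∂x = 5sin(y),
  ∂F/∂y = 5x·cos(y).

Since d/dx[F] = ∂F/∂x + (∂F/∂y)·y' = 0, solve for y':
  (∂F/∂y)·y' = -∂F/∂x
  dy/dx = -(∂F/∂x)/(∂F/∂y) = -(5sin(y))/(5x·cos(y)) = -tan(y)/x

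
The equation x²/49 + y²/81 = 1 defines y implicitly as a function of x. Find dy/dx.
Differentiate the relation implicitly: treat y = y(x) and apply the chain rule, so every y-derivative picks up a y' = dy/dx factor.

With everything moved to the left-hand side, differentiate term by term:
  d/dx[x^2/49] = 2x/49
  d/dx[y^2/81] = 2y·y'/81
  d/dx[-1] = 0

Separating the contributions that come from x directly and those that come through y:
  without y':      2x/49
  multiplying y':  2y/81

so (2x/49) + (2y/81)·y' = 0, and therefore
  dy/dx = -(2x/49)/(2y/81) = -81x/(49y)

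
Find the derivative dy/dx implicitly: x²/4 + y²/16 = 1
Apply d/dx to both sides, remembering that y depends on x. Each occurrence of y therefore brings in a y' = dy/dx via the chain rule.

With F(x, y) equal to the left-hand side minus the right, differentiate F term by term:
  d/dx[x^2/4] = x/2
  d/dx[y^2/16] = y·y'/8
  d/dx[-1] = 0
Adding these up, d/dx[F] = 0 becomes
  (x/2) + (y/8)·y' = 0,
so isolating y',
  dy/dx = -(x/2)/(y/8) = -4x/y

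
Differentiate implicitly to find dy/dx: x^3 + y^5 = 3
Take d/dx of both sides. Since y is implicitly a function of x, the chain rule attaches a y' = dy/dx factor whenever we differentiate through y.

Set F(x, y) = (left side) − (right side), so the curve is F = 0. Differentiating each term of F:
  d/dx[x^3] = 3x^2
  d/dx[y^5] = 5y^4·y'
  d/dx[-3] = 0

Collecting, the y'-free part is the partial derivative in x and the y' coefficient is the partial derivative in y:
  ∂F/∂x = 3x^2
  ∂F/∂y = 5y^4

so d/dx[F(x, y(x))] = ∂F/∂x + (∂F/∂y)·y' = 0. Rearranging,
  dy/dx = -(∂F/∂x)/(∂F/∂y) = -(3x^2)/(5y^4) = -3x^2/(5y^4)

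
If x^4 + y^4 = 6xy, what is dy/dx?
Apply d/dx to both sides, remembering that y depends on x. Each occurrence of y therefore brings in a y' = dy/dx via the chain rule.

With F(x, y) equal to the left-hand side minus the right, differentiate F term by term:
  d/dx[x^4] = 4x^3
  d/dx[-6xy] = -6x·y' - 6y
  d/dx[y^4] = 4y^3·y'
Adding these up, d/dx[F] = 0 becomes
  (4x^3 - 6y) + (-6x + 4y^3)·y' = 0,
so isolating y',
  dy/dx = -(4x^3 - 6y)/(-6x + 4y^3) = (2x^3 - 3y)/(3x - 2y^3)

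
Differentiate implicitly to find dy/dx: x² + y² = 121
Apply d/dx to both sides, remembering that y depends on x. Each occurrence of y therefore brings in a y' = dy/dx via the chain rule.

With F(x, y) equal to the left-hand side minus the right, differentiate F term by term:
  d/dx[x^2] = 2x
  d/dx[y^2] = 2y·y'
  d/dx[-121] = 0
Adding these up, d/dx[F] = 0 becomes
  (2x) + (2y)·y' = 0,
so isolating y',
  dy/dx = -(2x)/(2y) = -x/y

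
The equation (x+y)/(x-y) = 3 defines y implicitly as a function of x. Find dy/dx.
Apply d/dx to both sides, remembering that y depends on x. Each occurrence of y therefore brings in a y' = dy/dx via the chain rule.

With F(x, y) equal to the left-hand side minus the right, differentiate F term by term:
  d/dx[(x + y)/(x - y)] = (y' + 1)/(x - y) + (x + y)(y' - 1)/(x - y)^2
  d/dx[-3] = 0
Adding these up, d/dx[F] = 0 becomes
  (1/(x - y) - (x + y)/(x - y)^2) + (1/(x - y) + (x + y)/(x - y)^2)·y' = 0,
so isolating y',
  dy/dx = -(1/(x - y) - (x + y)/(x - y)^2)/(1/(x - y) + (x + y)/(x - y)^2)
        = -(-2y/(x - y)^2)/(2x/(x - y)^2) = y/x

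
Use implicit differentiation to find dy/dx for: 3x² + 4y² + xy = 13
Apply d/dx to both sides, remembering that y depends on x. Each occurrence of y therefore brings in a y' = dy/dx via the chain rule.

With F(x, y) equal to the left-hand side minus the right, differentiate F term by term:
  d/dx[3x^2] = 6x
  d/dx[xy] = x·y' + y
  d/dx[4y^2] = 8y·y'
  d/dx[-13] = 0
Adding these up, d/dx[F] = 0 becomes
  (6x + y) + (x + 8y)·y' = 0,
so isolating y',
  dy/dx = -(6x + y)/(x + 8y) = (-6x - y)/(x + 8y)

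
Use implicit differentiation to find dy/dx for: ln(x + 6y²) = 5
Differentiate the relation implicitly: treat y = y(x) and apply the chain rule, so every y-derivative picks up a y' = dy/dx factor.

With everything moved to the left-hand side, differentiate term by term:
  d/dx[ln(x + 6y^2)] = (12y·y' + 1)/(x + 6y^2)
  d/dx[-5] = 0

Separating the contributions that come from x directly and those that come through y:
  without y':      1/(x + 6y^2)
  multiplying y':  12y/(x + 6y^2)

so (1/(x + 6y^2)) + (12y/(x + 6y^2))·y' = 0, and therefore
  dy/dx = -(1/(x + 6y^2))/(12y/(x + 6y^2)) = -1/(12y)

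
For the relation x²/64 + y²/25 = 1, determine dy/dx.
Apply d/dx to both sides, remembering that y depends on x. Each occurrence of y therefore brings in a y' = dy/dx via the chain rule.

With F(x, y) equal to the left-hand side minus the right, differentiate F term by term:
  d/dx[x^2/64] = x/32
  d/dx[y^2/25] = 2y·y'/25
  d/dx[-1] = 0
Adding these up, d/dx[F] = 0 becomes
  (x/32) + (2y/25)·y' = 0,
so isolating y',
  dy/dx = -(x/32)/(2y/25) = -25x/(64y)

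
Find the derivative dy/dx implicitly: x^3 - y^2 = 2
Apply d/dx to both sides, remembering that y depends on x. Each occurrence of y therefore brings in a y' = dy/dx via the chain rule.

With F(x, y) equal to the left-hand side minus the right, differentiate F term by term:
  d/dx[x^3] = 3x^2
  d/dx[-y^2] = -2y·y'
  d/dx[-2] = 0
Adding these up, d/dx[F] = 0 becomes
  (3x^2) + (-2y)·y' = 0,
so isolating y',
  dy/dx = -(3x^2)/(-2y) = 3x^2/(2y)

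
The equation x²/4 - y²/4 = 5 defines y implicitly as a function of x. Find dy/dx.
Differentiate both sides with respect to x, treating y as y(x). By the chain rule, any term containing y contributes a factor of y' = dy/dx when we differentiate it.

Move every term to one side and write the relation as F(x, y) = 0. Term by term,
  d/dx[x^2/4] = x/2
  d/dx[-y^2/4] = -y·y'/2
  d/dx[-5] = 0

The pieces without y' make up ∂F/∂x and the coefficient of y' is ∂F/∂y:
  ∂F/∂x = x/2,
  ∂F/∂y = -y/2.

Since d/dx[F] = ∂F/∂x + (∂F/∂y)·y' = 0, solve for y':
  (∂F/∂y)·y' = -∂F/∂x
  dy/dx = -(∂F/∂x)/(∂F/∂y) = -(x/2)/(-y/2) = x/y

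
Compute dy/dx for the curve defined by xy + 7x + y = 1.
Differentiate both sides with respect to x, treating y as y(x). By the chain rule, any term containing y contributes a factor of y' = dy/dx when we differentiate it.

Move every term to one side and write the relation as F(x, y) = 0. Term by term,
  d/dx[xy] = x·y' + y
  d/dx[7x] = 7
  d/dx[y] = y'
  d/dx[-1] = 0

The pieces without y' make up ∂F/∂x and the coefficient of y' is ∂F/∂y:
  ∂F/∂x = y + 7,
  ∂F/∂y = x + 1.

Since d/dx[F] = ∂F/∂x + (∂F/∂y)·y' = 0, solve for y':
  (∂F/∂y)·y' = -∂F/∂x
  dy/dx = -(∂F/∂x)/(∂F/∂y) = -(y + 7)/(x + 1) = (-y - 7)/(x + 1)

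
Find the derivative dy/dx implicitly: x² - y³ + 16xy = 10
Apply d/dx to both sides, remembering that y depends on x. Each occurrence of y therefore brings in a y' = dy/dx via the chain rule.

With F(x, y) equal to the left-hand side minus the right, differentiate F term by term:
  d/dx[x^2] = 2x
  d/dx[16xy] = 16x·y' + 16y
  d/dx[-y^3] = -3y^2·y'
  d/dx[-10] = 0
Adding these up, d/dx[F] = 0 becomes
  (2x + 16y) + (16x - 3y^2)·y' = 0,
so isolating y',
  dy/dx = -(2x + 16y)/(16x - 3y^2) = 2(-x - 8y)/(16x - 3y^2)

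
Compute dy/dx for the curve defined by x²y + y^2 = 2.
Differentiate the relation implicitly: treat y = y(x) and apply the chain rule, so every y-derivative picks up a y' = dy/dx factor.

With everything moved to the left-hand side, differentiate term by term:
  d/dx[x^2y] = x^2·y' + 2xy
  d/dx[y^2] = 2y·y'
  d/dx[-2] = 0

Separating the contributions that come from x directly and those that come through y:
  without y':      2xy
  multiplying y':  x^2 + 2y

so (2xy) + (x^2 + 2y)·y' = 0, and therefore
  dy/dx = -(2xy)/(x^2 + 2y) = -2xy/(x^2 + 2y)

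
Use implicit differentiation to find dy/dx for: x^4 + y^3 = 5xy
Differentiate both sides with respect to x, treating y as y(x). By the chain rule, any term containing y contributes a factor of y' = dy/dx when we differentiate it.

Move every term to one side and write the relation as F(x, y) = 0. Term by term,
  d/dx[x^4] = 4x^3
  d/dx[-5xy] = -5x·y' - 5y
  d/dx[y^3] = 3y^2·y'

The pieces without y' make up ∂F/∂x and the coefficient of y' is ∂F/∂y:
  ∂F/∂x = 4x^3 - 5y,
  ∂F/∂y = -5x + 3y^2.

Since d/dx[F] = ∂F/∂x + (∂F/∂y)·y' = 0, solve for y':
  (∂F/∂y)·y' = -∂F/∂x
  dy/dx = -(∂F/∂x)/(∂F/∂y) = -(4x^3 - 5y)/(-5x + 3y^2) = (4x^3 - 5y)/(5x - 3y^2)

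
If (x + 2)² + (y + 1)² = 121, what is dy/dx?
Take d/dx of both sides. Since y is implicitly a function of x, the chain rule attaches a y' = dy/dx factor whenever we differentiate through y.

Set F(x, y) = (left side) − (right side), so the curve is F = 0. Differentiating each term of F:
  d/dx[(x + 2)^2] = 2x + 4
  d/dx[(y + 1)^2] = 2·y'(y + 1)
  d/dx[-121] = 0

Collecting, the y'-free part is the partial derivative in x and the y' coefficient is the partial derivative in y:
  ∂F/∂x = 2x + 4
  ∂F/∂y = 2y + 2

so d/dx[F(x, y(x))] = ∂F/∂x + (∂F/∂y)·y' = 0. Rearranging,
  dy/dx = -(∂F/∂x)/(∂F/∂y) = -(2x + 4)/(2y + 2) = (-x - 2)/(y + 1)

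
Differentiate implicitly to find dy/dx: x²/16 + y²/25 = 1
Differentiate the relation implicitly: treat y = y(x) and apply the chain rule, so every y-derivative picks up a y' = dy/dx factor.

With everything moved to the left-hand side, differentiate term by term:
  d/dx[x^2/16] = x/8
  d/dx[y^2/25] = 2y·y'/25
  d/dx[-1] = 0

Separating the contributions that come from x directly and those that come through y:
  without y':      x/8
  multiplying y':  2y/25

so (x/8) + (2y/25)·y' = 0, and therefore
  dy/dx = -(x/8)/(2y/25) = -25x/(16y)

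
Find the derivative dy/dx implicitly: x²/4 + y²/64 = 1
Differentiate the relation implicitly: treat y = y(x) and apply the chain rule, so every y-derivative picks up a y' = dy/dx factor.

With everything moved to the left-hand side, differentiate term by term:
  d/dx[x^2/4] = x/2
  d/dx[y^2/64] = y·y'/32
  d/dx[-1] = 0

Separating the contributions that come from x directly and those that come through y:
  without y':      x/2
  multiplying y':  y/32

so (x/2) + (y/32)·y' = 0, and therefore
  dy/dx = -(x/2)/(y/32) = -16x/y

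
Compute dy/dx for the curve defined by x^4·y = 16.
Differentiate both sides with respect to x, treating y as y(x). By the chain rule, any term containing y contributes a factor of y' = dy/dx when we differentiate it.

Move every term to one side and write the relation as F(x, y) = 0. Term by term,
  d/dx[x^4y] = x^4·y' + 4x^3y
  d/dx[-16] = 0

The pieces without y' make up ∂F/∂x and the coefficient of y' is ∂F/∂y:
  ∂F/∂x = 4x^3y,
  ∂F/∂y = x^4.

Since d/dx[F] = ∂F/∂x + (∂F/∂y)·y' = 0, solve for y':
  (∂F/∂y)·y' = -∂F/∂x
  dy/dx = -(∂F/∂x)/(∂F/∂y) = -(4x^3y)/(x^4) = -4y/x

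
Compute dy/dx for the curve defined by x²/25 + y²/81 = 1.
Differentiate the relation implicitly: treat y = y(x) and apply the chain rule, so every y-derivative picks up a y' = dy/dx factor.

With everything moved to the left-hand side, differentiate term by term:
  d/dx[x^2/25] = 2x/25
  d/dx[y^2/81] = 2y·y'/81
  d/dx[-1] = 0

Separating the contributions that come from x directly and those that come through y:
  without y':      2x/25
  multiplying y':  2y/81

so (2x/25) + (2y/81)·y' = 0, and therefore
  dy/dx = -(2x/25)/(2y/81) = -81x/(25y)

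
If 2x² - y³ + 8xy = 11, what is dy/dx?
Differentiate the relation implicitly: treat y = y(x) and apply the chain rule, so every y-derivative picks up a y' = dy/dx factor.

With everything moved to the left-hand side, differentiate term by term:
  d/dx[2x^2] = 4x
  d/dx[8xy] = 8x·y' + 8y
  d/dx[-y^3] = -3y^2·y'
  d/dx[-11] = 0

Separating the contributions that come from x directly and those that come through y:
  without y':      4x + 8y
  multiplying y':  8x - 3y^2

so (4x + 8y) + (8x - 3y^2)·y' = 0, and therefore
  dy/dx = -(4x + 8y)/(8x - 3y^2) = 4(-x - 2y)/(8x - 3y^2)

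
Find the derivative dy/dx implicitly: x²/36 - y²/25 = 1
Differentiate the relation implicitly: treat y = y(x) and apply the chain rule, so every y-derivative picks up a y' = dy/dx factor.

With everything moved to the left-hand side, differentiate term by term:
  d/dx[x^2/36] = x/18
  d/dx[-y^2/25] = -2y·y'/25
  d/dx[-1] = 0

Separating the contributions that come from x directly and those that come through y:
  without y':      x/18
  multiplying y':  -2y/25

so (x/18) + (-2y/25)·y' = 0, and therefore
  dy/dx = -(x/18)/(-2y/25) = 25x/(36y)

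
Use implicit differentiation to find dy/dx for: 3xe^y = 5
Apply d/dx to both sides, remembering that y depends on x. Each occurrence of y therefore brings in a y' = dy/dx via the chain rule.

With F(x, y) equal to the left-hand side minus the right, differentiate F term by term:
  d/dx[3x·e^(y)] = 3x·y'·e^(y) + 3e^(y)
  d/dx[-5] = 0
Adding these up, d/dx[F] = 0 becomes
  (3e^(y)) + (3x·e^(y))·y' = 0,
so isolating y',
  dy/dx = -(3e^(y))/(3x·e^(y)) = -1/x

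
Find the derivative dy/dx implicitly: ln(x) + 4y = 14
Differentiate both sides with respect to x, treating y as y(x). By the chain rule, any term containing y contributes a factor of y' = dy/dx when we differentiate it.

Move every term to one side and write the relation as F(x, y) = 0. Term by term,
  d/dx[4y] = 4·y'
  d/dx[ln(x)] = 1/x
  d/dx[-14] = 0

The pieces without y' make up ∂F/∂x and the coefficient of y' is ∂F/∂y:
  ∂F/∂x = 1/x,
  ∂F/∂y = 4.

Since d/dx[F] = ∂F/∂x + (∂F/∂y)·y' = 0, solve for y':
  (∂F/∂y)·y' = -∂F/∂x
  dy/dx = -(∂F/∂x)/(∂F/∂y) = -(1/x)/(4) = -1/(4x)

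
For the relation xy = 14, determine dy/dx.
Differentiate the relation implicitly: treat y = y(x) and apply the chain rule, so every y-derivative picks up a y' = dy/dx factor.

With everything moved to the left-hand side, differentiate term by term:
  d/dx[xy] = x·y' + y
  d/dx[-14] = 0

Separating the contributions that come from x directly and those that come through y:
  without y':      y
  multiplying y':  x

so (y) + (x)·y' = 0, and therefore
  dy/dx = -(y)/(x) = -y/x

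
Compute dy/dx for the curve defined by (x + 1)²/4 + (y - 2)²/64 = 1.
Differentiate the relation implicitly: treat y = y(x) and apply the chain rule, so every y-derivative picks up a y' = dy/dx factor.

With everything moved to the left-hand side, differentiate term by term:
  d/dx[(x + 1)^2/4] = x/2 + 1/2
  d/dx[(y - 2)^2/64] = y'(y - 2)/32
  d/dx[-1] = 0

Separating the contributions that come from x directly and those that come through y:
  without y':      x/2 + 1/2
  multiplying y':  y/32 - 1/16

so (x/2 + 1/2) + (y/32 - 1/16)·y' = 0, and therefore
  dy/dx = -(x/2 + 1/2)/(y/32 - 1/16)
        = -((x + 1)/2)/((y - 2)/32) = 16(-x - 1)/(y - 2)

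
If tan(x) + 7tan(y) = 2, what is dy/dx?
Take d/dx of both sides. Since y is implicitly a function of x, the chain rule attaches a y' = dy/dx factor whenever we differentiate through y.

Set F(x, y) = (left side) − (right side), so the curve is F = 0. Differentiating each term of F:
  d/dx[tan(x)] = tan(x)^2 + 1
  d/dx[7tan(y)] = 7·y'(tan(y)^2 + 1)
  d/dx[-2] = 0

Collecting, the y'-free part is the partial derivative in x and the y' coefficient is the partial derivative in y:
  ∂F/∂x = tan(x)^2 + 1
  ∂F/∂y = 7tan(y)^2 + 7

so d/dx[F(x, y(x))] = ∂F/∂x + (∂F/∂y)·y' = 0. Rearranging,
  dy/dx = -(∂F/∂x)/(∂F/∂y) = -(tan(x)^2 + 1)/(7tan(y)^2 + 7) = -cos(y)^2/(7cos(x)^2)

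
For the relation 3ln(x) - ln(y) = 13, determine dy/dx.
Take d/dx of both sides. Since y is implicitly a function of x, the chain rule attaches a y' = dy/dx factor whenever we differentiate through y.

Set F(x, y) = (left side) − (right side), so the curve is F = 0. Differentiating each term of F:
  d/dx[3ln(x)] = 3/x
  d/dx[-ln(y)] = -y'/y
  d/dx[-13] = 0

Collecting, the y'-free part is the partial derivative in x and the y' coefficient is the partial derivative in y:
  ∂F/∂x = 3/x
  ∂F/∂y = -1/y

so d/dx[F(x, y(x))] = ∂F/∂x + (∂F/∂y)·y' = 0. Rearranging,
  dy/dx = -(∂F/∂x)/(∂F/∂y) = -(3/x)/(-1/y) = 3y/x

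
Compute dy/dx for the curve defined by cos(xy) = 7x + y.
Differentiate both sides with respect to x, treating y as y(x). By the chain rule, any term containing y contributes a factor of y' = dy/dx when we differentiate it.

Move every term to one side and write the relation as F(x, y) = 0. Term by term,
  d/dx[-7x] = -7
  d/dx[-y] = -y'
  d/dx[cos(xy)] = -(x·y' + y)·sin(xy)

The pieces without y' make up ∂F/∂x and the coefficient of y' is ∂F/∂y:
  ∂F/∂x = -y·sin(xy) - 7,
  ∂F/∂y = -x·sin(xy) - 1.

Since d/dx[F] = ∂F/∂x + (∂F/∂y)·y' = 0, solve for y':
  (∂F/∂y)·y' = -∂F/∂x
  dy/dx = -(∂F/∂x)/(∂F/∂y) = -(-y·sin(xy) - 7)/(-x·sin(xy) - 1) = -(y·sin(xy) + 7)/(x·sin(xy) + 1)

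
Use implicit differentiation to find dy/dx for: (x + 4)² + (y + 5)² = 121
Apply d/dx to both sides, remembering that y depends on x. Each occurrence of y therefore brings in a y' = dy/dx via the chain rule.

With F(x, y) equal to the left-hand side minus the right, differentiate F term by term:
  d/dx[(x + 4)^2] = 2x + 8
  d/dx[(y + 5)^2] = 2·y'(y + 5)
  d/dx[-121] = 0
Adding these up, d/dx[F] = 0 becomes
  (2x + 8) + (2y + 10)·y' = 0,
so isolating y',
  dy/dx = -(2x + 8)/(2y + 10) = (-x - 4)/(y + 5)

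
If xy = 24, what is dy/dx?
Apply d/dx to both sides, remembering that y depends on x. Each occurrence of y therefore brings in a y' = dy/dx via the chain rule.

With F(x, y) equal to the left-hand side minus the right, differentiate F term by term:
  d/dx[xy] = x·y' + y
  d/dx[-24] = 0
Adding these up, d/dx[F] = 0 becomes
  (y) + (x)·y' = 0,
so isolating y',
  dy/dx = -(y)/(x) = -y/x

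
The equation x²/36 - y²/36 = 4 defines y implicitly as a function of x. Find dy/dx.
Differentiate both sides with respect to x, treating y as y(x). By the chain rule, any term containing y contributes a factor of y' = dy/dx when we differentiate it.

Move every term to one side and write the relation as F(x, y) = 0. Term by term,
  d/dx[x^2/36] = x/18
  d/dx[-y^2/36] = -y·y'/18
  d/dx[-4] = 0

The pieces without y' make up ∂F/∂x and the coefficient of y' is ∂F/∂y:
  ∂F/∂x = x/18,
  ∂F/∂y = -y/18.

Since d/dx[F] = ∂F/∂x + (∂F/∂y)·y' = 0, solve for y':
  (∂F/∂y)·y' = -∂F/∂x
  dy/dx = -(∂F/∂x)/(∂F/∂y) = -(x/18)/(-y/18) = x/y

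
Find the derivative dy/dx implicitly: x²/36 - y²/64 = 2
Take d/dx of both sides. Since y is implicitly a function of x, the chain rule attaches a y' = dy/dx factor whenever we differentiate through y.

Set F(x, y) = (left side) − (right side), so the curve is F = 0. Differentiating each term of F:
  d/dx[x^2/36] = x/18
  d/dx[-y^2/64] = -y·y'/32
  d/dx[-2] = 0

Collecting, the y'-free part is the partial derivative in x and the y' coefficient is the partial derivative in y:
  ∂F/∂x = x/18
  ∂F/∂y = -y/32

so d/dx[F(x, y(x))] = ∂F/∂x + (∂F/∂y)·y' = 0. Rearranging,
  dy/dx = -(∂F/∂x)/(∂F/∂y) = -(x/18)/(-y/32) = 16x/(9y)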